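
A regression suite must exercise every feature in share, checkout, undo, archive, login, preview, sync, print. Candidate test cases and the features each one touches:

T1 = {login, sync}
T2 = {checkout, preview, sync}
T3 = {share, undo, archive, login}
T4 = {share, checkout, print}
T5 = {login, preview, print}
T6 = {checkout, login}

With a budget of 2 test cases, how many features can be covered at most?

Choosing T2, T3 covers {share, checkout, undo, archive, login, preview, sync} — 7 features.
No choice of 2 test cases does better; here print is left uncovered.

7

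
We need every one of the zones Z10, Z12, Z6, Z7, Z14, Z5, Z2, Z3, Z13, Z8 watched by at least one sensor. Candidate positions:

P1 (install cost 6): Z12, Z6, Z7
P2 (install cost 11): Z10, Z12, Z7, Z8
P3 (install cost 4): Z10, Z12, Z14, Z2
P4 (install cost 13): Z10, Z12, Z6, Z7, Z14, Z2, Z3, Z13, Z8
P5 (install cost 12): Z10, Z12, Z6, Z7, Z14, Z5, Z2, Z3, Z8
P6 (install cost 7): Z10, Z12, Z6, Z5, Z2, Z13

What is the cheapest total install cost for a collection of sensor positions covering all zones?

19

P5, P6 cover every zone at install cost 12 + 7 = 19.
Any cover uses at least 2 sensor positions; among all covering selections none totals below 19.
Greedy by coverage-per-install cost would pick P3, P6, P5 for 23 — worse than the optimum 19.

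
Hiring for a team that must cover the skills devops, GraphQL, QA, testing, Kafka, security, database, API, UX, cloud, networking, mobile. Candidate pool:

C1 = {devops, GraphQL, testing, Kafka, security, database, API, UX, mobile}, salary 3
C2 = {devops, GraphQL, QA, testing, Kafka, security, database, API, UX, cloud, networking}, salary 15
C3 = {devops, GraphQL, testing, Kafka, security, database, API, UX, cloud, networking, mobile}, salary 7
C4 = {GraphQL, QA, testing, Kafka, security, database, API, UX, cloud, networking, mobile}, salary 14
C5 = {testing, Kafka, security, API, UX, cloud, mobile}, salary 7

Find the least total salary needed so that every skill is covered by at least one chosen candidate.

C1, C4 cover every skill at salary 3 + 14 = 17.
Any cover uses at least 2 candidates; among all covering selections none totals below 17.
Greedy by coverage-per-salary would pick C1, C3, C4 for 24 — worse than the optimum 17.

17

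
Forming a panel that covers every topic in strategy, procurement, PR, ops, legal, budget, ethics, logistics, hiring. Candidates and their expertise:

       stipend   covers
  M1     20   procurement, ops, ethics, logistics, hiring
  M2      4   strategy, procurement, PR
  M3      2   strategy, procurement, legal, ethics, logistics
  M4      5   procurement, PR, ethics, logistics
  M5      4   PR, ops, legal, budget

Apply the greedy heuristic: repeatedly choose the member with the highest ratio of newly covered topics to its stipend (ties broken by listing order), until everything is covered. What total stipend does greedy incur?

26

Pick 1: M3 adds 5 new (strategy, procurement, legal, ethics, logistics) at stipend 2 (ratio 5/2).
Pick 2: M5 adds 3 new (PR, ops, budget) at stipend 4 (ratio 3/4).
Pick 3: M1 adds 1 new (hiring) at stipend 20 (ratio 1/20).
Greedy total stipend: 2 + 4 + 20 = 26.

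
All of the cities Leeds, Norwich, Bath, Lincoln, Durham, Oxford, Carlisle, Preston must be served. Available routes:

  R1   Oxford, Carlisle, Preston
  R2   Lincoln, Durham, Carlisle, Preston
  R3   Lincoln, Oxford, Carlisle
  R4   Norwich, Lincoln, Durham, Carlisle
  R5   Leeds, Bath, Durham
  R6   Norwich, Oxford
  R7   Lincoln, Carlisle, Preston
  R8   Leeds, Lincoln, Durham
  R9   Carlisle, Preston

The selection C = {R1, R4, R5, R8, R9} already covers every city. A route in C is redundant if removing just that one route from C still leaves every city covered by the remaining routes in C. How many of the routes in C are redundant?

2

Drop R1: Oxford uncovered — not redundant.
Drop R4: Norwich uncovered — not redundant.
Drop R5: Bath uncovered — not redundant.
Drop R8: the rest still cover every city — redundant.
Drop R9: the rest still cover every city — redundant.
2 redundant: R8, R9.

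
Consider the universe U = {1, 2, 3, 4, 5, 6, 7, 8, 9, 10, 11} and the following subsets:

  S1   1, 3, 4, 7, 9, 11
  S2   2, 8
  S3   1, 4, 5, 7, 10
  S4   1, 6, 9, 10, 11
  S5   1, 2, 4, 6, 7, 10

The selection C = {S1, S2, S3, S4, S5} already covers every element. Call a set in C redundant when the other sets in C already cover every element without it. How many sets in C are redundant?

Drop S1: 3 uncovered — not redundant.
Drop S2: 8 uncovered — not redundant.
Drop S3: 5 uncovered — not redundant.
Drop S4: the rest still cover every element — redundant.
Drop S5: the rest still cover every element — redundant.
2 redundant: S4, S5.

2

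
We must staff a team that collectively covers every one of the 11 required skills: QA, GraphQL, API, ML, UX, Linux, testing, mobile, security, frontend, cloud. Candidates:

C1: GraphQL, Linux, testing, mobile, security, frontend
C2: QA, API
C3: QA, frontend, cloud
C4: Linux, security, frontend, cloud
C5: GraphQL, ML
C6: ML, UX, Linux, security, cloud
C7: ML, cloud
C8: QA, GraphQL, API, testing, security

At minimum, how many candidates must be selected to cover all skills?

C1, C2, C6 together cover {QA, GraphQL, API, ML, UX, Linux, testing, mobile, security, frontend, cloud} — every skill.
No 2 of the 8 candidates cover everything (all 28 pairs fall short), so 3 is minimum.

3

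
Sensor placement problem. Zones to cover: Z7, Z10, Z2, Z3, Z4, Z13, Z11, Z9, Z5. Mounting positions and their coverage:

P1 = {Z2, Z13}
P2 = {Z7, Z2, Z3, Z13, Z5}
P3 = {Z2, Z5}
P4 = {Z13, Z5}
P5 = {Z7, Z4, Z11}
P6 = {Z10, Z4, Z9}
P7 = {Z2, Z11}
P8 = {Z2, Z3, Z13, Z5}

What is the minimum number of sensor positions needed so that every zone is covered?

P2, P5, P6 together cover {Z7, Z10, Z2, Z3, Z4, Z13, Z11, Z9, Z5} — every zone.
No 2 of the 8 sensor positions cover everything (all 28 pairs fall short), so 3 is minimum.

3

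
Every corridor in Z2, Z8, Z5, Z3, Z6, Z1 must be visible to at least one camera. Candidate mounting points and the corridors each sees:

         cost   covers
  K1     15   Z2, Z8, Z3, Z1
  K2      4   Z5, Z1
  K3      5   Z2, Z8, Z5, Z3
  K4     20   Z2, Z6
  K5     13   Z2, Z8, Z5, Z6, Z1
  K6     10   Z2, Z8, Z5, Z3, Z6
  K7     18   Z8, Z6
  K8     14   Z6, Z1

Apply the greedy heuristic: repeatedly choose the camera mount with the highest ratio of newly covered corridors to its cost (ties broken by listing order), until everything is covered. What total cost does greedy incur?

19

Pick 1: K3 adds 4 new (Z2, Z8, Z5, Z3) at cost 5 (ratio 4/5).
Pick 2: K2 adds 1 new (Z1) at cost 4 (ratio 1/4).
Pick 3: K6 adds 1 new (Z6) at cost 10 (ratio 1/10).
Greedy total cost: 5 + 4 + 10 = 19. (The true optimum is 14, so greedy overshoots here.)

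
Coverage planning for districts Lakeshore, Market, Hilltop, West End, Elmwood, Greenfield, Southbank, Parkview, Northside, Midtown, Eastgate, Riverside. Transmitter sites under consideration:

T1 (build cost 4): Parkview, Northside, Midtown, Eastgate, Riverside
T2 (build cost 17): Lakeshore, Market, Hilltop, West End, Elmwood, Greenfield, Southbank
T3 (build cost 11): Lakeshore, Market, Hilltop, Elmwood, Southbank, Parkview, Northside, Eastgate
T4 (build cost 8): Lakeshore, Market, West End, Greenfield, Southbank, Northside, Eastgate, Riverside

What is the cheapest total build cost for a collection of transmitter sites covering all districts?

21

T1, T2 cover every district at build cost 4 + 17 = 21.
Any cover uses at least 2 transmitter sites; among all covering selections none totals below 21.
Greedy by coverage-per-build cost would pick T1, T4, T3 for 23 — worse than the optimum 21.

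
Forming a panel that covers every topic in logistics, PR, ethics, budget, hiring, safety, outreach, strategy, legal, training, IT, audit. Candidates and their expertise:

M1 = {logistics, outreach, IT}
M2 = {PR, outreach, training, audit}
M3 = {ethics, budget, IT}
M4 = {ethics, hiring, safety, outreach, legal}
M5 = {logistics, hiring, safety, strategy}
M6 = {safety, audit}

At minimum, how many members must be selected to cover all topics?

4

M2, M3, M4, M5 together cover {logistics, PR, ethics, budget, hiring, safety, outreach, strategy, legal, training, IT, audit} — every topic.
No 3 of the 6 members cover everything (all 20 triples fall short), so 4 is minimum.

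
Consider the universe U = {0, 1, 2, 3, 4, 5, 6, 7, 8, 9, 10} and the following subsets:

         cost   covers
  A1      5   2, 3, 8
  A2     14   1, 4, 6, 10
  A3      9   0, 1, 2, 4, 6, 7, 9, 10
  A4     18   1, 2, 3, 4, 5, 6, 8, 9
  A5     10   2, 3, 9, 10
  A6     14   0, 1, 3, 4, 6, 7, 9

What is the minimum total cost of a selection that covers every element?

A3, A4 cover every element at cost 9 + 18 = 27.
Any cover uses at least 2 sets; among all covering selections none totals below 27.
Greedy by coverage-per-cost would pick A3, A1, A4 for 32 — worse than the optimum 27.

27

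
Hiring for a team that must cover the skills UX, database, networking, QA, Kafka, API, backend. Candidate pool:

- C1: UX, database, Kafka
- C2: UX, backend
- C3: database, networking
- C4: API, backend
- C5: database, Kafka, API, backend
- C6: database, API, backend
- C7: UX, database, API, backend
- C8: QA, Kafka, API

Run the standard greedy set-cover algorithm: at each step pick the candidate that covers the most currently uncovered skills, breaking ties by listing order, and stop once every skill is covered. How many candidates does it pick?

Pick 1: C5 covers 4 new skills (database, Kafka, API, backend).
Pick 2: C1 covers 1 new skills (UX).
Pick 3: C3 covers 1 new skills (networking).
Pick 4: C8 covers 1 new skills (QA).
Greedy uses 4 candidates. (The true minimum is 3.)

4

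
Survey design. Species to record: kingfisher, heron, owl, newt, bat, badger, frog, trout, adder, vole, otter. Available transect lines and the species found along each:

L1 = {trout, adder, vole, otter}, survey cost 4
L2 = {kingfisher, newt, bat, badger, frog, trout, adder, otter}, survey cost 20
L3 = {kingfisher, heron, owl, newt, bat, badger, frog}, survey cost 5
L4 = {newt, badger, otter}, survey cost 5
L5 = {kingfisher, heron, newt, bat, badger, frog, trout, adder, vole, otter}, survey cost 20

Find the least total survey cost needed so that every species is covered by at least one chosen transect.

L1, L3 cover every species at survey cost 4 + 5 = 9.
Any cover uses at least 2 transects; among all covering selections none totals below 9.

9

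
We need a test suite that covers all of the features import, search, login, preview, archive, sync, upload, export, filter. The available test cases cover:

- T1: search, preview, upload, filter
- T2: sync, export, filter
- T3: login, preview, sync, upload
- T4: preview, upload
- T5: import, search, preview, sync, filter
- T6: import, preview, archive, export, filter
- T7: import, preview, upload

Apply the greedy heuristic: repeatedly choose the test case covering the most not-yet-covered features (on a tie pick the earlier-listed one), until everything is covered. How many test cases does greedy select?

Pick 1: T5 covers 5 new features (import, search, preview, sync, filter).
Pick 2: T3 covers 2 new features (login, upload).
Pick 3: T6 covers 2 new features (archive, export).
Greedy uses 3 test cases.

3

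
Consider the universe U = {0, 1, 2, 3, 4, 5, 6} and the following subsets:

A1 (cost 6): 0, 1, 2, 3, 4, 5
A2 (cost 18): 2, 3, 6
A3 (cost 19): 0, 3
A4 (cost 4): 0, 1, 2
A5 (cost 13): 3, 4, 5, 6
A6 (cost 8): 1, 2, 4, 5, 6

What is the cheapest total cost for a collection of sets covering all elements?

A1, A6 cover every element at cost 6 + 8 = 14.
Any cover uses at least 2 sets; among all covering selections none totals below 14.

14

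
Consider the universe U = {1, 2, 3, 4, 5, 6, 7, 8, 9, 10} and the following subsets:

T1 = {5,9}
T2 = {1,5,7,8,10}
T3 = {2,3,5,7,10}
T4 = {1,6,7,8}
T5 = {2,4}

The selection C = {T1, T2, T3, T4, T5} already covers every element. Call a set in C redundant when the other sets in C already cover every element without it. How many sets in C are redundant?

1

Drop T1: 9 uncovered — not redundant.
Drop T2: the rest still cover every element — redundant.
Drop T3: 3 uncovered — not redundant.
Drop T4: 6 uncovered — not redundant.
Drop T5: 4 uncovered — not redundant.
1 redundant: T2.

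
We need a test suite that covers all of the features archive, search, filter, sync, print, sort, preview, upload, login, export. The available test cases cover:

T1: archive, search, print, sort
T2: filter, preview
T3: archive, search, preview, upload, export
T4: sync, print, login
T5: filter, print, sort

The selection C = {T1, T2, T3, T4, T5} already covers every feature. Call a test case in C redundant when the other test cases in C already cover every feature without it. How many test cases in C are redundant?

3

Drop T1: the rest still cover every feature — redundant.
Drop T2: the rest still cover every feature — redundant.
Drop T3: upload, export uncovered — not redundant.
Drop T4: sync, login uncovered — not redundant.
Drop T5: the rest still cover every feature — redundant.
3 redundant: T1, T2, T5.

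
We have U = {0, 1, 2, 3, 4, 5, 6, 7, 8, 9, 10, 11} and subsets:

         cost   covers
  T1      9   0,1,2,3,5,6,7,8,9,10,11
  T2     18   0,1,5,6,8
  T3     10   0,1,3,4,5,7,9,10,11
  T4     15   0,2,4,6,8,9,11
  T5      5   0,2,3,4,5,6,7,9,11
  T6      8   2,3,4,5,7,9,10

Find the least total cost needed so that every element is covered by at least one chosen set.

14

T1, T5 cover every element at cost 9 + 5 = 14.
Any cover uses at least 2 sets; among all covering selections none totals below 14.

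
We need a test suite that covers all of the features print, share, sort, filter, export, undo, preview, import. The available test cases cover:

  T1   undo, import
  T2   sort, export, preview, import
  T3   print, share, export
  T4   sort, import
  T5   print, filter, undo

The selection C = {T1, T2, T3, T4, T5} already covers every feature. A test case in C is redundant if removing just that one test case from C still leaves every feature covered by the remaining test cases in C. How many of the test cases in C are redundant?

2

Drop T1: the rest still cover every feature — redundant.
Drop T2: preview uncovered — not redundant.
Drop T3: share uncovered — not redundant.
Drop T4: the rest still cover every feature — redundant.
Drop T5: filter uncovered — not redundant.
2 redundant: T1, T4.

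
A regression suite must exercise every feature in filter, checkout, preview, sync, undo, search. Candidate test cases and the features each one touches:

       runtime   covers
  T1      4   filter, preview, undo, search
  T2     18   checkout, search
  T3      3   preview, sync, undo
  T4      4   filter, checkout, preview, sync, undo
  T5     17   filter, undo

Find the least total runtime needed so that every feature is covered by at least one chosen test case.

T1, T4 cover every feature at runtime 4 + 4 = 8.
Any cover uses at least 2 test cases; among all covering selections none totals below 8.

8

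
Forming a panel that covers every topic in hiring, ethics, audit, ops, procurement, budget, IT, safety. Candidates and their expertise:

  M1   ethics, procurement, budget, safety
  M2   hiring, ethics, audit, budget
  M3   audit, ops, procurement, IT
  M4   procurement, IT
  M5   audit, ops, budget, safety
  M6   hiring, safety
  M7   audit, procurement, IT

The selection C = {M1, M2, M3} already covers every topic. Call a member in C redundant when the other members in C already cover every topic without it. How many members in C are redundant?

0

Drop M1: safety uncovered — not redundant.
Drop M2: hiring uncovered — not redundant.
Drop M3: ops, IT uncovered — not redundant.
None of the members in C is redundant.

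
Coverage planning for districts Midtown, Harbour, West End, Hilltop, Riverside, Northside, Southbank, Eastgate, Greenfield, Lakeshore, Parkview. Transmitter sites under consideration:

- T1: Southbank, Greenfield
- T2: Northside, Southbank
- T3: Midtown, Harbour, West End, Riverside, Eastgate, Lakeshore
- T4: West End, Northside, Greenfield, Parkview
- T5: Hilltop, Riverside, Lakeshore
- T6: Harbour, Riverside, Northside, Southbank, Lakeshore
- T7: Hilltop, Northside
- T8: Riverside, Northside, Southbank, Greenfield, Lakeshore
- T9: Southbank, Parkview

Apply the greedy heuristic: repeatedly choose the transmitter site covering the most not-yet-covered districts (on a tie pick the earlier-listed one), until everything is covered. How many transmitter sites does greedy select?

4

Pick 1: T3 covers 6 new districts (Midtown, Harbour, West End, Riverside, Eastgate, Lakeshore).
Pick 2: T4 covers 3 new districts (Northside, Greenfield, Parkview).
Pick 3: T1 covers 1 new districts (Southbank).
Pick 4: T5 covers 1 new districts (Hilltop).
Greedy uses 4 transmitter sites.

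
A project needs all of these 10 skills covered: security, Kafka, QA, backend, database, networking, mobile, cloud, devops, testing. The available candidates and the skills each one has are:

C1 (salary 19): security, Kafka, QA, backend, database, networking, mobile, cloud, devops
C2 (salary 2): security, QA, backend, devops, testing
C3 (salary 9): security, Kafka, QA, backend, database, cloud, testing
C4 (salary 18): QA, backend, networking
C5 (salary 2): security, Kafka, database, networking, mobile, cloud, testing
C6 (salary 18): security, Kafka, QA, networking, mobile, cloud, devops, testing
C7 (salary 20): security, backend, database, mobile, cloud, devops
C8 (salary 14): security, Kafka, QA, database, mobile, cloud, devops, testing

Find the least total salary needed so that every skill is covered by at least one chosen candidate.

4

C2, C5 cover every skill at salary 2 + 2 = 4.
Any cover uses at least 2 candidates; among all covering selections none totals below 4.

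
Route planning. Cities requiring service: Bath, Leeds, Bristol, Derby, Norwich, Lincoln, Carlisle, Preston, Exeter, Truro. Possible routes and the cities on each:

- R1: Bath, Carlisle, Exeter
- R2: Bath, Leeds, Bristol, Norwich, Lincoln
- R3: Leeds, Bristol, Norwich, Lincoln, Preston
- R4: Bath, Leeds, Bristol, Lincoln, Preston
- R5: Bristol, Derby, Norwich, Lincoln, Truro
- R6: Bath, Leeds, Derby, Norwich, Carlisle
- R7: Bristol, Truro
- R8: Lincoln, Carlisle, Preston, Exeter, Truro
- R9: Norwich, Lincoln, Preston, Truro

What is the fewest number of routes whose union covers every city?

R1, R3, R5 together cover {Bath, Leeds, Bristol, Derby, Norwich, Lincoln, Carlisle, Preston, Exeter, Truro} — every city.
No 2 of the 9 routes cover everything (all 36 pairs fall short), so 3 is minimum.

3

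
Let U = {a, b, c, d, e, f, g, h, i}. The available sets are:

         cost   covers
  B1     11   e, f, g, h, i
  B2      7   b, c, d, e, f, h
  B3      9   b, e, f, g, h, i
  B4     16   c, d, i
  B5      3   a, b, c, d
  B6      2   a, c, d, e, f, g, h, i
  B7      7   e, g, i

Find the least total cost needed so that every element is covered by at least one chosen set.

B5, B6 cover every element at cost 3 + 2 = 5.
Any cover uses at least 2 sets; among all covering selections none totals below 5.

5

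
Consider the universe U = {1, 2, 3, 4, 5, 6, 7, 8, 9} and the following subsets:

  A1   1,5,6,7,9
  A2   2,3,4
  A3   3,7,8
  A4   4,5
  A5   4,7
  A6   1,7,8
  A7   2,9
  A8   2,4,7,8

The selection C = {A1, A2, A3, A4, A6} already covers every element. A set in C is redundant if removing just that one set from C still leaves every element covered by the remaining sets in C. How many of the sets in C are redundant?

Drop A1: 6, 9 uncovered — not redundant.
Drop A2: 2 uncovered — not redundant.
Drop A3: the rest still cover every element — redundant.
Drop A4: the rest still cover every element — redundant.
Drop A6: the rest still cover every element — redundant.
3 redundant: A3, A4, A6.

3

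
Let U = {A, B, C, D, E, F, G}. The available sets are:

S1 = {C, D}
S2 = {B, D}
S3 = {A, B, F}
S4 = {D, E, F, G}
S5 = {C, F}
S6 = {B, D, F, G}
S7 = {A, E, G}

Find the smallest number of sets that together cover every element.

3

S1, S3, S4 together cover {A, B, C, D, E, F, G} — every element.
No 2 of the 7 sets cover everything (all 21 pairs fall short), so 3 is minimum.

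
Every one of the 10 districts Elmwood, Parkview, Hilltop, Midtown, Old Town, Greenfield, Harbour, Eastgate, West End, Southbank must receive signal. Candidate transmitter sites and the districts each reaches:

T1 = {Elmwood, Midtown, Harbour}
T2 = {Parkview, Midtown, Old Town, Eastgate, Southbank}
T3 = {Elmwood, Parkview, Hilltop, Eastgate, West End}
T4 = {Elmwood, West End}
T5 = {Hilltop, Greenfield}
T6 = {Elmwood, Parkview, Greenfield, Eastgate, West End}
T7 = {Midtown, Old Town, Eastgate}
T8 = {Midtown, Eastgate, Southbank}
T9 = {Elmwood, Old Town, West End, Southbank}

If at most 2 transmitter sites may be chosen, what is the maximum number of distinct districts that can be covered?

8

Choosing T2, T3 covers {Elmwood, Parkview, Hilltop, Midtown, Old Town, Eastgate, West End, Southbank} — 8 districts.
No choice of 2 transmitter sites does better; here Greenfield, Harbour are left uncovered.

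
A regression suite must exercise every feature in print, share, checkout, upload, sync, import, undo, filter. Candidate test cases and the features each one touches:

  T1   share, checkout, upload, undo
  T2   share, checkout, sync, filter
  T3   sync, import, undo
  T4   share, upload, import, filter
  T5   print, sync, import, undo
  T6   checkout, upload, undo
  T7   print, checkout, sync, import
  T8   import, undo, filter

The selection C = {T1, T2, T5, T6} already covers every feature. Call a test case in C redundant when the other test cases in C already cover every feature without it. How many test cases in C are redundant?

2

Drop T1: the rest still cover every feature — redundant.
Drop T2: filter uncovered — not redundant.
Drop T5: print, import uncovered — not redundant.
Drop T6: the rest still cover every feature — redundant.
2 redundant: T1, T6.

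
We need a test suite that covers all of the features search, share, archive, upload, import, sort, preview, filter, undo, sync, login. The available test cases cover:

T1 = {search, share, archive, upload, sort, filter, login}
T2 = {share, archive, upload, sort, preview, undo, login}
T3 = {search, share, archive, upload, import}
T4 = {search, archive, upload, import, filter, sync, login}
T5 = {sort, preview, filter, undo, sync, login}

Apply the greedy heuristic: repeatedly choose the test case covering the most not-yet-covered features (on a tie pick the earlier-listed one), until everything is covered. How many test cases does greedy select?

3

Pick 1: T1 covers 7 new features (search, share, archive, upload, sort, filter, login).
Pick 2: T5 covers 3 new features (preview, undo, sync).
Pick 3: T3 covers 1 new features (import).
Greedy uses 3 test cases. (The true minimum is 2.)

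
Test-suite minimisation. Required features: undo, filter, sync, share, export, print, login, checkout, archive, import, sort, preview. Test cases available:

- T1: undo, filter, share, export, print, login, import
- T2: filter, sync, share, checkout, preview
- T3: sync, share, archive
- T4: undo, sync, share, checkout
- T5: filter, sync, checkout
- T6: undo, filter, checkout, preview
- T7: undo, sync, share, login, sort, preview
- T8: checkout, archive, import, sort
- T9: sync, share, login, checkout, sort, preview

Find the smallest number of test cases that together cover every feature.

T1, T2, T8 together cover {undo, filter, sync, share, export, print, login, checkout, archive, import, sort, preview} — every feature.
No 2 of the 9 test cases cover everything (all 36 pairs fall short), so 3 is minimum.

3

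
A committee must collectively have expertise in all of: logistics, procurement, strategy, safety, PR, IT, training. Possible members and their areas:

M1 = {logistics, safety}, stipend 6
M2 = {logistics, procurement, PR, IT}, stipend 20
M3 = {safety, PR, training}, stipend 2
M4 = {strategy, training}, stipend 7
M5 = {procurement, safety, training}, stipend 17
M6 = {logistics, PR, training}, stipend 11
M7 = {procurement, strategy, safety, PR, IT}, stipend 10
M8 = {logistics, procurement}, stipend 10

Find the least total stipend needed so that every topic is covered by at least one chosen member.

M1, M3, M7 cover every topic at stipend 6 + 2 + 10 = 18.
Any cover uses at least 2 members; among all covering selections none totals below 18.

18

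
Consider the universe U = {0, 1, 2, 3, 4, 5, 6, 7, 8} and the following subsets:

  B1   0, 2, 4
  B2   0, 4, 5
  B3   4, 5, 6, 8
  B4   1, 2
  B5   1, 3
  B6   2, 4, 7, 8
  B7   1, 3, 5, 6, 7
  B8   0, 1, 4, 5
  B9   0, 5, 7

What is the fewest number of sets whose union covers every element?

B1, B3, B7 together cover {0, 1, 2, 3, 4, 5, 6, 7, 8} — every element.
No 2 of the 9 sets cover everything (all 36 pairs fall short), so 3 is minimum.

3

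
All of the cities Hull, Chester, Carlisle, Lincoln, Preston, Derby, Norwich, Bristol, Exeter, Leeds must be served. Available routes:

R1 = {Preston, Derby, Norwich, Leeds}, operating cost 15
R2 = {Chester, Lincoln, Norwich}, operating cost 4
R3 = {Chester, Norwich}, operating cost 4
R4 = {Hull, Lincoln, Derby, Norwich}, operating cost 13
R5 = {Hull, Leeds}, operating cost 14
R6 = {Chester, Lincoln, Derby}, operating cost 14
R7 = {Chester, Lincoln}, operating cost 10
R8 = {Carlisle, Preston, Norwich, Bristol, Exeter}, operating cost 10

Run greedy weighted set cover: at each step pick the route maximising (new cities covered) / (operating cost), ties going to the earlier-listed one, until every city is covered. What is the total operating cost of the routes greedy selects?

41

Pick 1: R2 adds 3 new (Chester, Lincoln, Norwich) at operating cost 4 (ratio 3/4).
Pick 2: R8 adds 4 new (Carlisle, Preston, Bristol, Exeter) at operating cost 10 (ratio 4/10).
Pick 3: R4 adds 2 new (Hull, Derby) at operating cost 13 (ratio 2/13).
Pick 4: R5 adds 1 new (Leeds) at operating cost 14 (ratio 1/14).
Greedy total operating cost: 4 + 10 + 13 + 14 = 41. (The true optimum is 38, so greedy overshoots here.)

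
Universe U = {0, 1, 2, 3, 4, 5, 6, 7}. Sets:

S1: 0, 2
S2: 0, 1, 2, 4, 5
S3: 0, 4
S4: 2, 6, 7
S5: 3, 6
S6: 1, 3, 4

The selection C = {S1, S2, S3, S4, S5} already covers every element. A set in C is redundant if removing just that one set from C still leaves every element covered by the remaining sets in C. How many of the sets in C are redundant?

2

Drop S1: the rest still cover every element — redundant.
Drop S2: 1, 5 uncovered — not redundant.
Drop S3: the rest still cover every element — redundant.
Drop S4: 7 uncovered — not redundant.
Drop S5: 3 uncovered — not redundant.
2 redundant: S1, S3.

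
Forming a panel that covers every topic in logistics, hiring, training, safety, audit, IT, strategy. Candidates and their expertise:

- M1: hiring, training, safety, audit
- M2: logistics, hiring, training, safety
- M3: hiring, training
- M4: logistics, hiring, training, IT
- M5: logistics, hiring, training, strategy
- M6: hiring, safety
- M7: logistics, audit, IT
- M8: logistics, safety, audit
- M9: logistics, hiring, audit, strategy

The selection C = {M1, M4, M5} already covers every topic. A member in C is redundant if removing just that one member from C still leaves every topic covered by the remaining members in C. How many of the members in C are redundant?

0

Drop M1: safety, audit uncovered — not redundant.
Drop M4: IT uncovered — not redundant.
Drop M5: strategy uncovered — not redundant.
None of the members in C is redundant.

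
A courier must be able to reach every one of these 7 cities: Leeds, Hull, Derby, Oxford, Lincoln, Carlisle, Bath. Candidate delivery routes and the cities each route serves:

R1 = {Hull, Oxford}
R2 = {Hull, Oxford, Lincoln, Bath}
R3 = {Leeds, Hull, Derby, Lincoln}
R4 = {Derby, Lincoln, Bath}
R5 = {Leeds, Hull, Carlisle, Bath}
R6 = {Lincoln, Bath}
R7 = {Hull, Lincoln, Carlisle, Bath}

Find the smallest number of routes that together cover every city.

3

R1, R3, R5 together cover {Leeds, Hull, Derby, Oxford, Lincoln, Carlisle, Bath} — every city.
No 2 of the 7 routes cover everything (all 21 pairs fall short), so 3 is minimum.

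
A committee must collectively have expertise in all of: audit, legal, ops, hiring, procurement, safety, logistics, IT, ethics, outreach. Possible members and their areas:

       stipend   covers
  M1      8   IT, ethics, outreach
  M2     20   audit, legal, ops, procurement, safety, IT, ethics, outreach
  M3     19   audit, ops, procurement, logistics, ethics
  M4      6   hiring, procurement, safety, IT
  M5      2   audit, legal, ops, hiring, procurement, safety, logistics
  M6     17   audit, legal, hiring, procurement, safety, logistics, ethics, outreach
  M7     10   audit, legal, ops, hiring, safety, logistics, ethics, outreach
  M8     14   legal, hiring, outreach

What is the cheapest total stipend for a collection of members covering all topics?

M1, M5 cover every topic at stipend 8 + 2 = 10.
Any cover uses at least 2 members; among all covering selections none totals below 10.

10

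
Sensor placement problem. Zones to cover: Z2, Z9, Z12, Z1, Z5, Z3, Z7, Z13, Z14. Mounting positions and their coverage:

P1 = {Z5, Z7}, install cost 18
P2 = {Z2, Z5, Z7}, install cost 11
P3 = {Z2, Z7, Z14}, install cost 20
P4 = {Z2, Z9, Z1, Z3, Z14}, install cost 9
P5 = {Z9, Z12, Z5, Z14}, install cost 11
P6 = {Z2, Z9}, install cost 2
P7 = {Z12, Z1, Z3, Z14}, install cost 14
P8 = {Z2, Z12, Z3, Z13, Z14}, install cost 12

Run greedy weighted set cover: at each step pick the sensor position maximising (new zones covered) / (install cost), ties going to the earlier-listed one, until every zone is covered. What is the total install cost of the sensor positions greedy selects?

34

Pick 1: P6 adds 2 new (Z2, Z9) at install cost 2 (ratio 2/2).
Pick 2: P4 adds 3 new (Z1, Z3, Z14) at install cost 9 (ratio 3/9).
Pick 3: P2 adds 2 new (Z5, Z7) at install cost 11 (ratio 2/11).
Pick 4: P8 adds 2 new (Z12, Z13) at install cost 12 (ratio 2/12).
Greedy total install cost: 2 + 9 + 11 + 12 = 34. (The true optimum is 32, so greedy overshoots here.)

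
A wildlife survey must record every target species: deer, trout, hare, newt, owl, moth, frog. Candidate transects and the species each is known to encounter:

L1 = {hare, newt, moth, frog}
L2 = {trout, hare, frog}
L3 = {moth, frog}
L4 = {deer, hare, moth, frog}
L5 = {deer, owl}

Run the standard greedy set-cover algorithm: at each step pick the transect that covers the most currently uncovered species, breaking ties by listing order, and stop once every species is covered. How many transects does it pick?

3

Pick 1: L1 covers 4 new species (hare, newt, moth, frog).
Pick 2: L5 covers 2 new species (deer, owl).
Pick 3: L2 covers 1 new species (trout).
Greedy uses 3 transects.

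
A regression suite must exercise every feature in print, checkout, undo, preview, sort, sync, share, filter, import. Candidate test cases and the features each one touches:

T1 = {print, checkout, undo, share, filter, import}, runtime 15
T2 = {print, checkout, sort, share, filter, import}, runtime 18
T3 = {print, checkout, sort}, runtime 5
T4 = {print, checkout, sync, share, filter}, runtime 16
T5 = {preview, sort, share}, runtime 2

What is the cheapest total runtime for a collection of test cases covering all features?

T1, T4, T5 cover every feature at runtime 15 + 16 + 2 = 33.
Any cover uses at least 3 test cases; among all covering selections none totals below 33.
Greedy by coverage-per-runtime would pick T5, T3, T1, T4 for 38 — worse than the optimum 33.

33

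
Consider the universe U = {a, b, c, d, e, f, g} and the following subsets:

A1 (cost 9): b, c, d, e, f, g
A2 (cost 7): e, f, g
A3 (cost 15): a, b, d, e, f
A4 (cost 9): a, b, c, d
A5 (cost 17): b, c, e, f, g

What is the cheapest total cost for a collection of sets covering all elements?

A2, A4 cover every element at cost 7 + 9 = 16.
Any cover uses at least 2 sets; among all covering selections none totals below 16.
Greedy by coverage-per-cost would pick A1, A4 for 18 — worse than the optimum 16.

16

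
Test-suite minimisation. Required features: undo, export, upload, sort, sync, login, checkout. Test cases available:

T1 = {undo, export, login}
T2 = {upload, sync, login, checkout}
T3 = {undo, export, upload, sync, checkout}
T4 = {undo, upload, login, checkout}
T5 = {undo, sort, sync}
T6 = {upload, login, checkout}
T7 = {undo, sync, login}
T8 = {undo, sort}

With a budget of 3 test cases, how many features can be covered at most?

7

Choosing T1, T2, T5 covers {undo, export, upload, sort, sync, login, checkout} — 7 features.
That is all 7 features.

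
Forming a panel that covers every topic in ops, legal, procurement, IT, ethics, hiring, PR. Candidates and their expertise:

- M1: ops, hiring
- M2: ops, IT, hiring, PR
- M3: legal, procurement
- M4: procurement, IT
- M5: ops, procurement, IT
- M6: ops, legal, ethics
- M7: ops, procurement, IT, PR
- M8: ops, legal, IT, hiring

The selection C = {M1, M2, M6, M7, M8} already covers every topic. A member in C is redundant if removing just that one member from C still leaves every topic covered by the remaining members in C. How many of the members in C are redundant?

Drop M1: the rest still cover every topic — redundant.
Drop M2: the rest still cover every topic — redundant.
Drop M6: ethics uncovered — not redundant.
Drop M7: procurement uncovered — not redundant.
Drop M8: the rest still cover every topic — redundant.
3 redundant: M1, M2, M8.

3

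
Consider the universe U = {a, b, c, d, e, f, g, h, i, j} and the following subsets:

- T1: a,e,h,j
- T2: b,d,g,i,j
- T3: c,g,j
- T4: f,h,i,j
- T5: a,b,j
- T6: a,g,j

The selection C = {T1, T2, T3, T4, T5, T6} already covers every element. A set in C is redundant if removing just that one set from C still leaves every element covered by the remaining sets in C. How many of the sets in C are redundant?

2

Drop T1: e uncovered — not redundant.
Drop T2: d uncovered — not redundant.
Drop T3: c uncovered — not redundant.
Drop T4: f uncovered — not redundant.
Drop T5: the rest still cover every element — redundant.
Drop T6: the rest still cover every element — redundant.
2 redundant: T5, T6.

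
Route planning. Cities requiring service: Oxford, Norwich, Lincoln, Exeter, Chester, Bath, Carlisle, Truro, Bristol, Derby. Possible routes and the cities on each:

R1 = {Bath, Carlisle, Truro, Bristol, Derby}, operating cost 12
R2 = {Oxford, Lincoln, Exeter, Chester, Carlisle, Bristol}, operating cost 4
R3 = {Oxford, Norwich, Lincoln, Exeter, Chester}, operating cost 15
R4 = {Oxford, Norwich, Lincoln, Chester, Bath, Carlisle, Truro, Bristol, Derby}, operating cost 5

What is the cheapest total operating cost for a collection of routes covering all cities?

9

R2, R4 cover every city at operating cost 4 + 5 = 9.
Any cover uses at least 2 routes; among all covering selections none totals below 9.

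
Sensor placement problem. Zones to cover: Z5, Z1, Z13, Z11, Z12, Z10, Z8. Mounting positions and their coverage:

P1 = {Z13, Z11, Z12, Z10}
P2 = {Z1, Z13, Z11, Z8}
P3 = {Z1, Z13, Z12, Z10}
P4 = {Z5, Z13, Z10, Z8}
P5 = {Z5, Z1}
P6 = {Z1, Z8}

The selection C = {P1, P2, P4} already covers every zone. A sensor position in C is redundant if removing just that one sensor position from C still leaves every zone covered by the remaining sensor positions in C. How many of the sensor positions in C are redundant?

0

Drop P1: Z12 uncovered — not redundant.
Drop P2: Z1 uncovered — not redundant.
Drop P4: Z5 uncovered — not redundant.
None of the sensor positions in C is redundant.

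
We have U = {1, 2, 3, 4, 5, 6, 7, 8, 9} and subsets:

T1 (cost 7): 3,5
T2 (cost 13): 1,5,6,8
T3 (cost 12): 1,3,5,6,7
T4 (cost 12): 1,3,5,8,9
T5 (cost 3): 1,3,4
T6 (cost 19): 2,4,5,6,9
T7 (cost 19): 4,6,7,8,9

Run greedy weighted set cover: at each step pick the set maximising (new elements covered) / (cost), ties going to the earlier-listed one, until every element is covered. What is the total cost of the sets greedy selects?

Pick 1: T5 adds 3 new (1, 3, 4) at cost 3 (ratio 3/3).
Pick 2: T3 adds 3 new (5, 6, 7) at cost 12 (ratio 3/12).
Pick 3: T4 adds 2 new (8, 9) at cost 12 (ratio 2/12).
Pick 4: T6 adds 1 new (2) at cost 19 (ratio 1/19).
Greedy total cost: 3 + 12 + 12 + 19 = 46. (The true optimum is 41, so greedy overshoots here.)

46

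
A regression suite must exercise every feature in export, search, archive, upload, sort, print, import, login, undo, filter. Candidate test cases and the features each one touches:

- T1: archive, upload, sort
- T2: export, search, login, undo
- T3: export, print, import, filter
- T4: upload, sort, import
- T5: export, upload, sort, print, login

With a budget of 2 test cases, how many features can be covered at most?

Choosing T1, T2 covers {export, search, archive, upload, sort, login, undo} — 7 features.
No choice of 2 test cases does better; here print, import, filter are left uncovered.

7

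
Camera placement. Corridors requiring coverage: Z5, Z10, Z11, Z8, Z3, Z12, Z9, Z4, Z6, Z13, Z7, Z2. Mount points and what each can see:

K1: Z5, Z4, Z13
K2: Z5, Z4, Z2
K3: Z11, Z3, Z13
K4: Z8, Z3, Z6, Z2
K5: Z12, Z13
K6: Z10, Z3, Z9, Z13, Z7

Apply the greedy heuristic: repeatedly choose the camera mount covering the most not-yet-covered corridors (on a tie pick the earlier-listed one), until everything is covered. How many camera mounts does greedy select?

Pick 1: K6 covers 5 new corridors (Z10, Z3, Z9, Z13, Z7).
Pick 2: K2 covers 3 new corridors (Z5, Z4, Z2).
Pick 3: K4 covers 2 new corridors (Z8, Z6).
Pick 4: K3 covers 1 new corridors (Z11).
Pick 5: K5 covers 1 new corridors (Z12).
Greedy uses 5 camera mounts.

5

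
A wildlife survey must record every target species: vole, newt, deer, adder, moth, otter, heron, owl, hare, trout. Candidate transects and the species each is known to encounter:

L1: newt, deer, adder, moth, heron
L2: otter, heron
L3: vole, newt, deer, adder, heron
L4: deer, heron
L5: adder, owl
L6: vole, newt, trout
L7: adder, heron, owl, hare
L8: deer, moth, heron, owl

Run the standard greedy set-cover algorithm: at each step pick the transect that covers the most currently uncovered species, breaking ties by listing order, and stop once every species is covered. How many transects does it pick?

4

Pick 1: L1 covers 5 new species (newt, deer, adder, moth, heron).
Pick 2: L6 covers 2 new species (vole, trout).
Pick 3: L7 covers 2 new species (owl, hare).
Pick 4: L2 covers 1 new species (otter).
Greedy uses 4 transects.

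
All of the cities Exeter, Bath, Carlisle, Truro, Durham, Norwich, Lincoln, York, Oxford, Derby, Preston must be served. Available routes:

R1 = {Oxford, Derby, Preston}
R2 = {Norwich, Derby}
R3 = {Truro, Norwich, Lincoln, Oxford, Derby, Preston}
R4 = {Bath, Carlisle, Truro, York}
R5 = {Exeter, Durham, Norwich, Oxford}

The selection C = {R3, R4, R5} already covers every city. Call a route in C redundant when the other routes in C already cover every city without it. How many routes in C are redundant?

0

Drop R3: Lincoln, Derby, Preston uncovered — not redundant.
Drop R4: Bath, Carlisle, York uncovered — not redundant.
Drop R5: Exeter, Durham uncovered — not redundant.
None of the routes in C is redundant.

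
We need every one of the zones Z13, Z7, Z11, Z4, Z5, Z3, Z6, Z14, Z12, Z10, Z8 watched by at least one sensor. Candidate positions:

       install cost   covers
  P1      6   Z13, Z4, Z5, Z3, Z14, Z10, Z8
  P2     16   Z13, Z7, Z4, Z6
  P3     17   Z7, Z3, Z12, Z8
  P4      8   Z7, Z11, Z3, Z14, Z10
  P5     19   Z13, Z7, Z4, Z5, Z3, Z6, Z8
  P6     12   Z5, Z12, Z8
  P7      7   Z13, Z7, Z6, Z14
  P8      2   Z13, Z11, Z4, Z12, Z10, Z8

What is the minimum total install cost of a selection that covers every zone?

15

P1, P7, P8 cover every zone at install cost 6 + 7 + 2 = 15.
Any cover uses at least 3 sensor positions; among all covering selections none totals below 15.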